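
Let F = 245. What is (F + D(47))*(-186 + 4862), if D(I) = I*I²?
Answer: 486621968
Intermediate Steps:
D(I) = I³
(F + D(47))*(-186 + 4862) = (245 + 47³)*(-186 + 4862) = (245 + 103823)*4676 = 104068*4676 = 486621968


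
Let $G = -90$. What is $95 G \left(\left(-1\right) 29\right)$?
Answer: $247950$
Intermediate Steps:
$95 G \left(\left(-1\right) 29\right) = 95 \left(-90\right) \left(\left(-1\right) 29\right) = \left(-8550\right) \left(-29\right) = 247950$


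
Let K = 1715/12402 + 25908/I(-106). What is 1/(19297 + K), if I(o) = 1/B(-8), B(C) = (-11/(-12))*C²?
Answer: 12402/19089569381 ≈ 6.4967e-7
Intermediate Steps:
B(C) = 11*C²/12 (B(C) = (-11*(-1/12))*C² = 11*C²/12)
I(o) = 3/176 (I(o) = 1/((11/12)*(-8)²) = 1/((11/12)*64) = 1/(176/3) = 3/176)
K = 18850247987/12402 (K = 1715/12402 + 25908/(3/176) = 1715*(1/12402) + 25908*(176/3) = 1715/12402 + 1519936 = 18850247987/12402 ≈ 1.5199e+6)
1/(19297 + K) = 1/(19297 + 18850247987/12402) = 1/(19089569381/12402) = 12402/19089569381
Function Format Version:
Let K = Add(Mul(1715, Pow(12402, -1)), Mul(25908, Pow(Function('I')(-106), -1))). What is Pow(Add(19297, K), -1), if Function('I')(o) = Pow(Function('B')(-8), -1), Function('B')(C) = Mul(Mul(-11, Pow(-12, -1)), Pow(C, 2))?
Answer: Rational(12402, 19089569381) ≈ 6.4967e-7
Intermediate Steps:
Function('B')(C) = Mul(Rational(11, 12), Pow(C, 2)) (Function('B')(C) = Mul(Mul(-11, Rational(-1, 12)), Pow(C, 2)) = Mul(Rational(11, 12), Pow(C, 2)))
Function('I')(o) = Rational(3, 176) (Function('I')(o) = Pow(Mul(Rational(11, 12), Pow(-8, 2)), -1) = Pow(Mul(Rational(11, 12), 64), -1) = Pow(Rational(176, 3), -1) = Rational(3, 176))
K = Rational(18850247987, 12402) (K = Add(Mul(1715, Pow(12402, -1)), Mul(25908, Pow(Rational(3, 176), -1))) = Add(Mul(1715, Rational(1, 12402)), Mul(25908, Rational(176, 3))) = Add(Rational(1715, 12402), 1519936) = Rational(18850247987, 12402) ≈ 1.5199e+6)
Pow(Add(19297, K), -1) = Pow(Add(19297, Rational(18850247987, 12402)), -1) = Pow(Rational(19089569381, 12402), -1) = Rational(12402, 19089569381)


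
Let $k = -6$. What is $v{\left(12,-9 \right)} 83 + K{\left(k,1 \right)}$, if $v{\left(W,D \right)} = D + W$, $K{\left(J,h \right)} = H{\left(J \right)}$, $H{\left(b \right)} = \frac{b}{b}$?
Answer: $250$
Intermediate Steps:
$H{\left(b \right)} = 1$
$K{\left(J,h \right)} = 1$
$v{\left(12,-9 \right)} 83 + K{\left(k,1 \right)} = \left(-9 + 12\right) 83 + 1 = 3 \cdot 83 + 1 = 249 + 1 = 250$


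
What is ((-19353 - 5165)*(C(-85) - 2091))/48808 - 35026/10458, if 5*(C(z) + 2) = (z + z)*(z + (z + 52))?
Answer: -1487225567/1537452 ≈ -967.33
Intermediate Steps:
C(z) = -2 + 2*z*(52 + 2*z)/5 (C(z) = -2 + ((z + z)*(z + (z + 52)))/5 = -2 + ((2*z)*(z + (52 + z)))/5 = -2 + ((2*z)*(52 + 2*z))/5 = -2 + (2*z*(52 + 2*z))/5 = -2 + 2*z*(52 + 2*z)/5)
((-19353 - 5165)*(C(-85) - 2091))/48808 - 35026/10458 = ((-19353 - 5165)*((-2 + (4/5)*(-85)**2 + (104/5)*(-85)) - 2091))/48808 - 35026/10458 = -24518*((-2 + (4/5)*7225 - 1768) - 2091)*(1/48808) - 35026*1/10458 = -24518*((-2 + 5780 - 1768) - 2091)*(1/48808) - 211/63 = -24518*(4010 - 2091)*(1/48808) - 211/63 = -24518*1919*(1/48808) - 211/63 = -47050042*1/48808 - 211/63 = -23525021/24404 - 211/63 = -1487225567/1537452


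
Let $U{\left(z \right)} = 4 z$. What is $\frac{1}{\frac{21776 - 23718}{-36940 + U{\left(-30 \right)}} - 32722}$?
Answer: $- \frac{18530}{606337689} \approx -3.0561 \cdot 10^{-5}$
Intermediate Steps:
$\frac{1}{\frac{21776 - 23718}{-36940 + U{\left(-30 \right)}} - 32722} = \frac{1}{\frac{21776 - 23718}{-36940 + 4 \left(-30\right)} - 32722} = \frac{1}{- \frac{1942}{-36940 - 120} - 32722} = \frac{1}{- \frac{1942}{-37060} - 32722} = \frac{1}{\left(-1942\right) \left(- \frac{1}{37060}\right) - 32722} = \frac{1}{\frac{971}{18530} - 32722} = \frac{1}{- \frac{606337689}{18530}} = - \frac{18530}{606337689}$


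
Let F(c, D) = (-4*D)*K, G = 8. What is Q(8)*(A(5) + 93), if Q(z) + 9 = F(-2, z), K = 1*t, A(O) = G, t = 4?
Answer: -13837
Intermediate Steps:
A(O) = 8
K = 4 (K = 1*4 = 4)
F(c, D) = -16*D (F(c, D) = -4*D*4 = -16*D)
Q(z) = -9 - 16*z
Q(8)*(A(5) + 93) = (-9 - 16*8)*(8 + 93) = (-9 - 128)*101 = -137*101 = -13837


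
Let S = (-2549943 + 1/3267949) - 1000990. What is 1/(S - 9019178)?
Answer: -3267949/41078481672338 ≈ -7.9554e-8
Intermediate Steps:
S = -11604267946416/3267949 (S = (-2549943 + 1/3267949) - 1000990 = -8333083676906/3267949 - 1000990 = -11604267946416/3267949 ≈ -3.5509e+6)
1/(S - 9019178) = 1/(-11604267946416/3267949 - 9019178) = 1/(-41078481672338/3267949) = -3267949/41078481672338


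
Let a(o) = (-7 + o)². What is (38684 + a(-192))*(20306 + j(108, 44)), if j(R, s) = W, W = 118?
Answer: 1598892840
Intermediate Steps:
j(R, s) = 118
(38684 + a(-192))*(20306 + j(108, 44)) = (38684 + (-7 - 192)²)*(20306 + 118) = (38684 + (-199)²)*20424 = (38684 + 39601)*20424 = 78285*20424 = 1598892840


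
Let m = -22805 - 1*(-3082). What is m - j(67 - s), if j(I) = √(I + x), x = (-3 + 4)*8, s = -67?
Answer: -19723 - √142 ≈ -19735.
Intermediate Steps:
m = -19723 (m = -22805 + 3082 = -19723)
x = 8 (x = 1*8 = 8)
j(I) = √(8 + I) (j(I) = √(I + 8) = √(8 + I))
m - j(67 - s) = -19723 - √(8 + (67 - 1*(-67))) = -19723 - √(8 + (67 + 67)) = -19723 - √(8 + 134) = -19723 - √142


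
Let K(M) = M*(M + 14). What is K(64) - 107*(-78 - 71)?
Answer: 20935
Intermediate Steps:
K(M) = M*(14 + M)
K(64) - 107*(-78 - 71) = 64*(14 + 64) - 107*(-78 - 71) = 64*78 - 107*(-149) = 4992 - 1*(-15943) = 4992 + 15943 = 20935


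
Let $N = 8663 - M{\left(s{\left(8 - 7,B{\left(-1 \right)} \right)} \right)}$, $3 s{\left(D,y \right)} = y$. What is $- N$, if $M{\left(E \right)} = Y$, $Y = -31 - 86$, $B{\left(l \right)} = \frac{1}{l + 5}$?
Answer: $-8780$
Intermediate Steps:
$B{\left(l \right)} = \frac{1}{5 + l}$
$s{\left(D,y \right)} = \frac{y}{3}$
$Y = -117$ ($Y = -31 - 86 = -117$)
$M{\left(E \right)} = -117$
$N = 8780$ ($N = 8663 - -117 = 8663 + 117 = 8780$)
$- N = \left(-1\right) 8780 = -8780$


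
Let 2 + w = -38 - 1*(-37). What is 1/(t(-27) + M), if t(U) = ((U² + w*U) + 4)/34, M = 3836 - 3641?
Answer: 17/3722 ≈ 0.0045674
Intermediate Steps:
w = -3 (w = -2 + (-38 - 1*(-37)) = -2 + (-38 + 37) = -2 - 1 = -3)
M = 195
t(U) = 2/17 - 3*U/34 + U²/34 (t(U) = ((U² - 3*U) + 4)/34 = (4 + U² - 3*U)*(1/34) = 2/17 - 3*U/34 + U²/34)
1/(t(-27) + M) = 1/((2/17 - 3/34*(-27) + (1/34)*(-27)²) + 195) = 1/((2/17 + 81/34 + (1/34)*729) + 195) = 1/((2/17 + 81/34 + 729/34) + 195) = 1/(407/17 + 195) = 1/(3722/17) = 17/3722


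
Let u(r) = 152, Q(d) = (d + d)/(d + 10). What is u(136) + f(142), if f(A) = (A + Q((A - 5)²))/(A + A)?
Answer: 203339007/1333309 ≈ 152.51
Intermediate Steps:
Q(d) = 2*d/(10 + d) (Q(d) = (2*d)/(10 + d) = 2*d/(10 + d))
f(A) = (A + 2*(-5 + A)²/(10 + (-5 + A)²))/(2*A) (f(A) = (A + 2*(A - 5)²/(10 + (A - 5)²))/(A + A) = (A + 2*(-5 + A)²/(10 + (-5 + A)²))/((2*A)) = (1/(2*A))*(A + 2*(-5 + A)²/(10 + (-5 + A)²)) = (A + 2*(-5 + A)²/(10 + (-5 + A)²))/(2*A))
u(136) + f(142) = 152 + ((-5 + 142)² + (½)*142*(10 + (-5 + 142)²))/(142*(10 + (-5 + 142)²)) = 152 + (137² + (½)*142*(10 + 137²))/(142*(10 + 137²)) = 152 + (18769 + (½)*142*(10 + 18769))/(142*(10 + 18769)) = 152 + (1/142)*(18769 + (½)*142*18779)/18779 = 152 + (1/142)*(1/18779)*(18769 + 1333309) = 152 + (1/142)*(1/18779)*1352078 = 152 + 676039/1333309 = 203339007/1333309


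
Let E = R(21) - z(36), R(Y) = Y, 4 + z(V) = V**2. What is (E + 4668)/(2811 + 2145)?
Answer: 3397/4956 ≈ 0.68543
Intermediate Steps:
z(V) = -4 + V**2
E = -1271 (E = 21 - (-4 + 36**2) = 21 - (-4 + 1296) = 21 - 1*1292 = 21 - 1292 = -1271)
(E + 4668)/(2811 + 2145) = (-1271 + 4668)/(2811 + 2145) = 3397/4956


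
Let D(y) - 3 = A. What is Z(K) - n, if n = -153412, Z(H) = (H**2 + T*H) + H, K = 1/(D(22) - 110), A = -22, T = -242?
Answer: 2552960182/16641 ≈ 1.5341e+5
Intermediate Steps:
D(y) = -19 (D(y) = 3 - 22 = -19)
K = -1/129 (K = 1/(-19 - 110) = 1/(-129) = -1/129 ≈ -0.0077519)
Z(H) = H**2 - 241*H (Z(H) = (H**2 - 242*H) + H = H**2 - 241*H)
Z(K) - n = -(-241 - 1/129)/129 - 1*(-153412) = -1/129*(-31090/129) + 153412 = 31090/16641 + 153412 = 2552960182/16641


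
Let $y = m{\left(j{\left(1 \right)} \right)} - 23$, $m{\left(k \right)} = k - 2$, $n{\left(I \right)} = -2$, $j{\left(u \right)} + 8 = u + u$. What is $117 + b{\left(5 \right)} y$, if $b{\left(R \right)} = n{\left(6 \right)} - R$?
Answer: $334$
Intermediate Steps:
$j{\left(u \right)} = -8 + 2 u$ ($j{\left(u \right)} = -8 + \left(u + u\right) = -8 + 2 u$)
$m{\left(k \right)} = -2 + k$
$y = -31$ ($y = \left(-2 + \left(-8 + 2 \cdot 1\right)\right) - 23 = \left(-2 + \left(-8 + 2\right)\right) - 23 = \left(-2 - 6\right) - 23 = -8 - 23 = -31$)
$b{\left(R \right)} = -2 - R$
$117 + b{\left(5 \right)} y = 117 + \left(-2 - 5\right) \left(-31\right) = 117 - -217 = 117 + 217 = 334$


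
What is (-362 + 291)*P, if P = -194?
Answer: 13774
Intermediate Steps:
(-362 + 291)*P = (-362 + 291)*(-194) = -71*(-194) = 13774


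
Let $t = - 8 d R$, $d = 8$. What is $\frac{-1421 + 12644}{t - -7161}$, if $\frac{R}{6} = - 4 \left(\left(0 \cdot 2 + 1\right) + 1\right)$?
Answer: $\frac{1247}{1137} \approx 1.0967$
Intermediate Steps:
$R = -48$ ($R = 6 \left(- 4 \left(\left(0 \cdot 2 + 1\right) + 1\right)\right) = 6 \left(- 4 \left(\left(0 + 1\right) + 1\right)\right) = 6 \left(- 4 \left(1 + 1\right)\right) = 6 \left(\left(-4\right) 2\right) = 6 \left(-8\right) = -48$)
$t = 3072$ ($t = \left(-8\right) 8 \left(-48\right) = \left(-64\right) \left(-48\right) = 3072$)
$\frac{-1421 + 12644}{t - -7161} = \frac{-1421 + 12644}{3072 - -7161} = \frac{11223}{3072 + 7161} = \frac{11223}{10233} = 11223 \cdot \frac{1}{10233} = \frac{1247}{1137}$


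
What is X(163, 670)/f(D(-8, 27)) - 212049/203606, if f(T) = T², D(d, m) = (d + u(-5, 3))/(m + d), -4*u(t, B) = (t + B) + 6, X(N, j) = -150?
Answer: -3680813623/5497362 ≈ -669.56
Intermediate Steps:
u(t, B) = -3/2 - B/4 - t/4 (u(t, B) = -((t + B) + 6)/4 = -((B + t) + 6)/4 = -(6 + B + t)/4 = -3/2 - B/4 - t/4)
D(d, m) = (-1 + d)/(d + m) (D(d, m) = (d + (-3/2 - ¼*3 - ¼*(-5)))/(m + d) = (d + (-3/2 - ¾ + 5/4))/(d + m) = (d - 1)/(d + m) = (-1 + d)/(d + m))
X(163, 670)/f(D(-8, 27)) - 212049/203606 = -150*(-8 + 27)²/(-1 - 8)² - 212049/203606 = -150/((-9/19)²) - 212049*1/203606 = -150/(((1/19)*(-9))²) - 212049/203606 = -150/((-9/19)²) - 212049/203606 = -150/81/361 - 212049/203606 = -150*361/81 - 212049/203606 = -18050/27 - 212049/203606 = -3680813623/5497362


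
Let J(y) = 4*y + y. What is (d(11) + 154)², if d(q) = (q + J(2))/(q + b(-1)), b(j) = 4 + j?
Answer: 96721/4 ≈ 24180.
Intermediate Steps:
J(y) = 5*y
d(q) = (10 + q)/(3 + q) (d(q) = (q + 5*2)/(q + (4 - 1)) = (q + 10)/(q + 3) = (10 + q)/(3 + q))
(d(11) + 154)² = ((10 + 11)/(3 + 11) + 154)² = (21/14 + 154)² = ((1/14)*21 + 154)² = (3/2 + 154)² = (311/2)² = 96721/4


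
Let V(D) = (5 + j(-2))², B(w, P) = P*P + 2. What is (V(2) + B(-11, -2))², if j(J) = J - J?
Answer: 961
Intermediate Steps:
j(J) = 0
B(w, P) = 2 + P² (B(w, P) = P² + 2 = 2 + P²)
V(D) = 25 (V(D) = (5 + 0)² = 5² = 25)
(V(2) + B(-11, -2))² = (25 + (2 + (-2)²))² = (25 + (2 + 4))² = (25 + 6)² = 31² = 961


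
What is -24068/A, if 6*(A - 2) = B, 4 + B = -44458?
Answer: 72204/22225 ≈ 3.2488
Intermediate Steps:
B = -44462 (B = -4 - 44458 = -44462)
A = -22225/3 (A = 2 + (1/6)*(-44462) = 2 - 22231/3 = -22225/3 ≈ -7408.3)
-24068/A = -24068/(-22225/3) = -24068*(-3/22225) = 72204/22225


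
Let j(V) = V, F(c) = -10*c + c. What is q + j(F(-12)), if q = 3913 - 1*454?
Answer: 3567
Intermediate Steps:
q = 3459 (q = 3913 - 454 = 3459)
F(c) = -9*c
q + j(F(-12)) = 3459 - 9*(-12) = 3459 + 108 = 3567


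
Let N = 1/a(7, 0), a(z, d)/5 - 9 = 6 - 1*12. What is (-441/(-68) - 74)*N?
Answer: -4591/1020 ≈ -4.5010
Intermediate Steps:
a(z, d) = 15 (a(z, d) = 45 + 5*(6 - 1*12) = 45 + 5*(6 - 12) = 45 + 5*(-6) = 45 - 30 = 15)
N = 1/15 ≈ 0.066667
(-441/(-68) - 74)*N = (-441/(-68) - 74)*(1/15) = (-441*(-1/68) - 74)*(1/15) = (441/68 - 74)*(1/15) = -4591/68*1/15 = -4591/1020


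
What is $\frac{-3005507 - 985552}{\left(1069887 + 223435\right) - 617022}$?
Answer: $- \frac{3991059}{676300} \approx -5.9013$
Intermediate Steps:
$\frac{-3005507 - 985552}{\left(1069887 + 223435\right) - 617022} = - \frac{3991059}{1293322 - 617022} = - \frac{3991059}{676300}$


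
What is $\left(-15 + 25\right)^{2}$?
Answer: $100$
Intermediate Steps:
$\left(-15 + 25\right)^{2} = 10^{2} = 100$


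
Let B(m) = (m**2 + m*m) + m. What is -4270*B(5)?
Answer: -234850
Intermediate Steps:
B(m) = m + 2*m**2 (B(m) = (m**2 + m**2) + m = 2*m**2 + m = m + 2*m**2)
-4270*B(5) = -21350*(1 + 2*5) = -21350*(1 + 10) = -21350*11 = -4270*55 = -234850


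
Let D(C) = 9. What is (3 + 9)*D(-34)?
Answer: 108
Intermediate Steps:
(3 + 9)*D(-34) = (3 + 9)*9 = 12*9 = 108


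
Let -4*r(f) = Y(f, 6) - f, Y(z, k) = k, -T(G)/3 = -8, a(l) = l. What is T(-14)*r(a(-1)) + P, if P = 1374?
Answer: 1332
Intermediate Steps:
T(G) = 24 (T(G) = -3*(-8) = 24)
r(f) = -3/2 + f/4 (r(f) = -(6 - f)/4 = -3/2 + f/4)
T(-14)*r(a(-1)) + P = 24*(-3/2 + (¼)*(-1)) + 1374 = 24*(-3/2 - ¼) + 1374 = 24*(-7/4) + 1374 = -42 + 1374 = 1332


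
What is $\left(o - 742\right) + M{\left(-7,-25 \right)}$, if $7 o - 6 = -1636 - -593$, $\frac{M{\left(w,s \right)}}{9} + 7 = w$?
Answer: $- \frac{7113}{7} \approx -1016.1$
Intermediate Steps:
$M{\left(w,s \right)} = -63 + 9 w$
$o = - \frac{1037}{7}$ ($o = \frac{6}{7} + \frac{-1636 - -593}{7} = \frac{6}{7} + \frac{-1636 + 593}{7} = \frac{6}{7} + \frac{1}{7} \left(-1043\right) = \frac{6}{7} - 149 = - \frac{1037}{7} \approx -148.14$)
$\left(o - 742\right) + M{\left(-7,-25 \right)} = \left(- \frac{1037}{7} - 742\right) + \left(-63 + 9 \left(-7\right)\right) = - \frac{6231}{7} - 126 = - \frac{7113}{7}$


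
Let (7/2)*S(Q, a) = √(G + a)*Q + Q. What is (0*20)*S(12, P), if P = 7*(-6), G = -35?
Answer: 0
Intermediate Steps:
P = -42
S(Q, a) = 2*Q/7 + 2*Q*√(-35 + a)/7 (S(Q, a) = 2*(√(-35 + a)*Q + Q)/7 = 2*(Q*√(-35 + a) + Q)/7 = 2*(Q + Q*√(-35 + a))/7 = 2*Q/7 + 2*Q*√(-35 + a)/7)
(0*20)*S(12, P) = (0*20)*((2/7)*12*(1 + √(-35 - 42))) = 0*((2/7)*12*(1 + √(-77))) = 0*((2/7)*12*(1 + I*√77)) = 0*(24/7 + 24*I*√77/7) = 0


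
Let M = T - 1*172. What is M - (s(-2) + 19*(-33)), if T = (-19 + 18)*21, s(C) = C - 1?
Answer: 437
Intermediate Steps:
s(C) = -1 + C
T = -21 (T = -1*21 = -21)
M = -193 (M = -21 - 1*172 = -21 - 172 = -193)
M - (s(-2) + 19*(-33)) = -193 - ((-1 - 2) + 19*(-33)) = -193 - (-3 - 627) = -193 - 1*(-630) = -193 + 630 = 437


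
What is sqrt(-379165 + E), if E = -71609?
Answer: 3*I*sqrt(50086) ≈ 671.4*I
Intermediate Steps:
sqrt(-379165 + E) = sqrt(-379165 - 71609) = sqrt(-450774) = 3*I*sqrt(50086)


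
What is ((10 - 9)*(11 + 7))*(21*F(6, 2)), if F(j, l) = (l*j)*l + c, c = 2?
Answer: 9828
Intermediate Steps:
F(j, l) = 2 + j*l² (F(j, l) = (l*j)*l + 2 = (j*l)*l + 2 = j*l² + 2 = 2 + j*l²)
((10 - 9)*(11 + 7))*(21*F(6, 2)) = ((10 - 9)*(11 + 7))*(21*(2 + 6*2²)) = (1*18)*(21*(2 + 6*4)) = 18*(21*(2 + 24)) = 18*(21*26) = 18*546 = 9828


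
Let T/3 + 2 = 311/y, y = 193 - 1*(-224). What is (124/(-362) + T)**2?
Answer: 10666964961/632975281 ≈ 16.852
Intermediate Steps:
y = 417 (y = 193 + 224 = 417)
T = -523/139 (T = -6 + 3*(311/417) = -6 + 311/139 = -523/139 ≈ -3.7626)
(124/(-362) + T)**2 = (124/(-362) - 523/139)**2 = (124*(-1/362) - 523/139)**2 = (-62/181 - 523/139)**2 = (-103281/25159)**2 = 10666964961/632975281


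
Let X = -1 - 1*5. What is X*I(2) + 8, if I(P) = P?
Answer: -4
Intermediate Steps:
X = -6 (X = -1 - 5 = -6)
X*I(2) + 8 = -6*2 + 8 = -12 + 8 = -4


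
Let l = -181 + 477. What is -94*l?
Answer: -27824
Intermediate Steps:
l = 296
-94*l = -94*296 = -27824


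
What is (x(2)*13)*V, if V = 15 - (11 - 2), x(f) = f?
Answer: 156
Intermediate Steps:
V = 6 (V = 15 - 1*9 = 15 - 9 = 6)
(x(2)*13)*V = (2*13)*6 = 26*6 = 156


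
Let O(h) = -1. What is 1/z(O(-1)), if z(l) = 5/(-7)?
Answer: -7/5 ≈ -1.4000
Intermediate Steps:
z(l) = -5/7 (z(l) = 5*(-⅐) = -5/7)
1/z(O(-1)) = 1/(-5/7) = -7/5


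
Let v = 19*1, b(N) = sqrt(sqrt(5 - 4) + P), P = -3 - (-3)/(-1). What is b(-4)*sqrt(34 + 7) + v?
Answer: 19 + I*sqrt(205) ≈ 19.0 + 14.318*I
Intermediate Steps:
P = -6 (P = -3 - (-3)*(-1) = -3 - 1*3 = -3 - 3 = -6)
b(N) = I*sqrt(5) (b(N) = sqrt(sqrt(5 - 4) - 6) = sqrt(sqrt(1) - 6) = sqrt(1 - 6) = sqrt(-5) = I*sqrt(5))
v = 19
b(-4)*sqrt(34 + 7) + v = (I*sqrt(5))*sqrt(34 + 7) + 19 = (I*sqrt(5))*sqrt(41) + 19 = I*sqrt(205) + 19 = 19 + I*sqrt(205)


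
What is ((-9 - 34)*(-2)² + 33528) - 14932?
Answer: 18424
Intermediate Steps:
((-9 - 34)*(-2)² + 33528) - 14932 = (-43*4 + 33528) - 14932 = (-172 + 33528) - 14932 = 33356 - 14932 = 18424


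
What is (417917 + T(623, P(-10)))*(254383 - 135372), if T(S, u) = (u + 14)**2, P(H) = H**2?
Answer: 51283387043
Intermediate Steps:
T(S, u) = (14 + u)**2
(417917 + T(623, P(-10)))*(254383 - 135372) = (417917 + (14 + (-10)**2)**2)*(254383 - 135372) = (417917 + (14 + 100)**2)*119011 = (417917 + 114**2)*119011 = (417917 + 12996)*119011 = 430913*119011 = 51283387043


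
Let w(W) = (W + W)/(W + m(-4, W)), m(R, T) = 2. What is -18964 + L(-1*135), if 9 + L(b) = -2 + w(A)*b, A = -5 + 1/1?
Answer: -19515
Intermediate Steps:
A = -4 (A = -5 + 1 = -4)
w(W) = 2*W/(2 + W) (w(W) = (W + W)/(W + 2) = (2*W)/(2 + W) = 2*W/(2 + W))
L(b) = -11 + 4*b (L(b) = -9 + (-2 + (2*(-4)/(2 - 4))*b) = -9 + (-2 + (2*(-4)/(-2))*b) = -9 + (-2 + (2*(-4)*(-½))*b) = -9 + (-2 + 4*b) = -11 + 4*b)
-18964 + L(-1*135) = -18964 + (-11 + 4*(-1*135)) = -18964 + (-11 + 4*(-135)) = -18964 + (-11 - 540) = -18964 - 551 = -19515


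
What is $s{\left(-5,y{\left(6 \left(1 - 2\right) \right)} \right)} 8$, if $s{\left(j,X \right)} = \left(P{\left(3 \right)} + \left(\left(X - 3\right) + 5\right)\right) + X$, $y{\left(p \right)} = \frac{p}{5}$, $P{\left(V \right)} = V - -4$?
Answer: $\frac{264}{5} \approx 52.8$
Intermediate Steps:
$P{\left(V \right)} = 4 + V$ ($P{\left(V \right)} = V + 4 = 4 + V$)
$y{\left(p \right)} = \frac{p}{5}$ ($y{\left(p \right)} = p \frac{1}{5} = \frac{p}{5}$)
$s{\left(j,X \right)} = 9 + 2 X$ ($s{\left(j,X \right)} = \left(\left(4 + 3\right) + \left(\left(X - 3\right) + 5\right)\right) + X = \left(7 + \left(\left(-3 + X\right) + 5\right)\right) + X = \left(7 + \left(2 + X\right)\right) + X = \left(9 + X\right) + X = 9 + 2 X$)
$s{\left(-5,y{\left(6 \left(1 - 2\right) \right)} \right)} 8 = \left(9 + 2 \frac{6 \left(1 - 2\right)}{5}\right) 8 = \left(9 + 2 \frac{6 \left(-1\right)}{5}\right) 8 = \left(9 + 2 \cdot \frac{1}{5} \left(-6\right)\right) 8 = \left(9 + 2 \left(- \frac{6}{5}\right)\right) 8 = \left(9 - \frac{12}{5}\right) 8 = \frac{33}{5} \cdot 8 = \frac{264}{5}$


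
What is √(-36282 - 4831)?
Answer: I*√41113 ≈ 202.76*I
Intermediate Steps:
√(-36282 - 4831) = √(-41113) = I*√41113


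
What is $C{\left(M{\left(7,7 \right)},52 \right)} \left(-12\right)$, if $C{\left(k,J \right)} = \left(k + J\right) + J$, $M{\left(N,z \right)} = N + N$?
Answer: $-1416$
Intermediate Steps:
$M{\left(N,z \right)} = 2 N$
$C{\left(k,J \right)} = k + 2 J$ ($C{\left(k,J \right)} = \left(J + k\right) + J = k + 2 J$)
$C{\left(M{\left(7,7 \right)},52 \right)} \left(-12\right) = \left(2 \cdot 7 + 2 \cdot 52\right) \left(-12\right) = \left(14 + 104\right) \left(-12\right) = 118 \left(-12\right) = -1416$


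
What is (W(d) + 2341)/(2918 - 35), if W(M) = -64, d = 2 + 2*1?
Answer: 759/961 ≈ 0.78980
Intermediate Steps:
d = 4 (d = 2 + 2 = 4)
(W(d) + 2341)/(2918 - 35) = (-64 + 2341)/(2918 - 35) = 2277/2883 = 2277*(1/2883) = 759/961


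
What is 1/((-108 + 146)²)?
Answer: 1/1444 ≈ 0.00069252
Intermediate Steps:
1/((-108 + 146)²) = 1/(38²) = 1/1444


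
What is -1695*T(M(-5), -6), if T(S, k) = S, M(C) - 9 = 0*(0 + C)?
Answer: -15255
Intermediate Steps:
M(C) = 9 (M(C) = 9 + 0*(0 + C) = 9 + 0*C = 9 + 0 = 9)
-1695*T(M(-5), -6) = -1695*9 = -15255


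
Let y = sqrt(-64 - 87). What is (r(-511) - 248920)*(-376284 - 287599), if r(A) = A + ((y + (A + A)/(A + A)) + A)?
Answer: 165931580903 - 663883*I*sqrt(151) ≈ 1.6593e+11 - 8.1579e+6*I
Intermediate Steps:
y = I*sqrt(151) (y = sqrt(-151) = I*sqrt(151) ≈ 12.288*I)
r(A) = 1 + 2*A + I*sqrt(151) (r(A) = A + ((I*sqrt(151) + (A + A)/(A + A)) + A) = A + ((I*sqrt(151) + (2*A)/((2*A))) + A) = A + ((I*sqrt(151) + (2*A)*(1/(2*A))) + A) = A + ((I*sqrt(151) + 1) + A) = A + ((1 + I*sqrt(151)) + A) = A + (1 + A + I*sqrt(151)) = 1 + 2*A + I*sqrt(151))
(r(-511) - 248920)*(-376284 - 287599) = ((1 + 2*(-511) + I*sqrt(151)) - 248920)*(-376284 - 287599) = ((1 - 1022 + I*sqrt(151)) - 248920)*(-663883) = ((-1021 + I*sqrt(151)) - 248920)*(-663883) = (-249941 + I*sqrt(151))*(-663883) = 165931580903 - 663883*I*sqrt(151)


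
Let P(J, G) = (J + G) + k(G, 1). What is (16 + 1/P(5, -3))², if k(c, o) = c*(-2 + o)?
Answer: 6561/25 ≈ 262.44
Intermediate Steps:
P(J, G) = J (P(J, G) = (J + G) + G*(-2 + 1) = (G + J) + G*(-1) = (G + J) - G = J)
(16 + 1/P(5, -3))² = (16 + 1/5)² = (16 + ⅕)² = (81/5)² = 6561/25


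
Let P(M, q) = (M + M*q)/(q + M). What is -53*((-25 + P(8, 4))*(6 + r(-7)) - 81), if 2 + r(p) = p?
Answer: 848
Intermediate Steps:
P(M, q) = (M + M*q)/(M + q)
r(p) = -2 + p
-53*((-25 + P(8, 4))*(6 + r(-7)) - 81) = -53*((-25 + 8*(1 + 4)/(8 + 4))*(6 + (-2 - 7)) - 81) = -53*((-25 + 8*5/12)*(6 - 9) - 81) = -53*((-25 + 8*(1/12)*5)*(-3) - 81) = -53*((-25 + 10/3)*(-3) - 81) = -53*(-65/3*(-3) - 81) = -53*(65 - 81) = -53*(-16) = 848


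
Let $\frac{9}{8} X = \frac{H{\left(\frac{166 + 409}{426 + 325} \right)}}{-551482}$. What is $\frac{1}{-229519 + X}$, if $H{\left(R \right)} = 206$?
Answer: $- \frac{2481669}{569590188035} \approx -4.3569 \cdot 10^{-6}$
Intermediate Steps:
$X = - \frac{824}{2481669}$ ($X = \frac{8 \frac{206}{-551482}}{9} = \frac{8 \cdot 206 \left(- \frac{1}{551482}\right)}{9} = \frac{8}{9} \left(- \frac{103}{275741}\right) = - \frac{824}{2481669} \approx -0.00033203$)
$\frac{1}{-229519 + X} = \frac{1}{-229519 - \frac{824}{2481669}} = \frac{1}{- \frac{569590188035}{2481669}} = - \frac{2481669}{569590188035}$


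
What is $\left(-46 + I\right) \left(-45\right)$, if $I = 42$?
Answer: $180$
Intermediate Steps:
$\left(-46 + I\right) \left(-45\right) = \left(-46 + 42\right) \left(-45\right) = \left(-4\right) \left(-45\right) = 180$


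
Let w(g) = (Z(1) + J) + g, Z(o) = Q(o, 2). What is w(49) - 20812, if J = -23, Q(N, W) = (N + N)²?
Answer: -20782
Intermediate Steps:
Q(N, W) = 4*N² (Q(N, W) = (2*N)² = 4*N²)
Z(o) = 4*o²
w(g) = -19 + g (w(g) = (4*1² - 23) + g = (4*1 - 23) + g = (4 - 23) + g = -19 + g)
w(49) - 20812 = (-19 + 49) - 20812 = 30 - 20812 = -20782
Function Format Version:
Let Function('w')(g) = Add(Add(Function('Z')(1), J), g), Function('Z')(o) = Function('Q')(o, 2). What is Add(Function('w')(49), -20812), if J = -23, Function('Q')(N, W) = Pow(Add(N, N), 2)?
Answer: -20782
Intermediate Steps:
Function('Q')(N, W) = Mul(4, Pow(N, 2)) (Function('Q')(N, W) = Pow(Mul(2, N), 2) = Mul(4, Pow(N, 2)))
Function('Z')(o) = Mul(4, Pow(o, 2))
Function('w')(g) = Add(-19, g) (Function('w')(g) = Add(Add(Mul(4, Pow(1, 2)), -23), g) = Add(Add(Mul(4, 1), -23), g) = Add(Add(4, -23), g) = Add(-19, g))
Add(Function('w')(49), -20812) = Add(Add(-19, 49), -20812) = Add(30, -20812) = -20782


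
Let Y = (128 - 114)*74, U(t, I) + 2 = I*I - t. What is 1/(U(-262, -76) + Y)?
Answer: 1/7072 ≈ 0.00014140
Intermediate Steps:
U(t, I) = -2 + I² - t (U(t, I) = -2 + (I*I - t) = -2 + (I² - t) = -2 + I² - t)
Y = 1036 (Y = 14*74 = 1036)
1/(U(-262, -76) + Y) = 1/((-2 + (-76)² - 1*(-262)) + 1036) = 1/((-2 + 5776 + 262) + 1036) = 1/(6036 + 1036) = 1/7072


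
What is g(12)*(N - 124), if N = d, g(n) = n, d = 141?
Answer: 204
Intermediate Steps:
N = 141
g(12)*(N - 124) = 12*(141 - 124) = 12*17 = 204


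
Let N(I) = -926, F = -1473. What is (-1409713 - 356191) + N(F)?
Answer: -1766830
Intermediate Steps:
(-1409713 - 356191) + N(F) = (-1409713 - 356191) - 926 = -1765904 - 926 = -1766830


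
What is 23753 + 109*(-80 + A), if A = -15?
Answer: 13398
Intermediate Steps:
23753 + 109*(-80 + A) = 23753 + 109*(-80 - 15) = 23753 + 109*(-95) = 23753 - 10355 = 13398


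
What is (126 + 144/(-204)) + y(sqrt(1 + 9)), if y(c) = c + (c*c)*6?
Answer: 3150/17 + sqrt(10) ≈ 188.46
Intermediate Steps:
y(c) = c + 6*c**2 (y(c) = c + c**2*6 = c + 6*c**2)
(126 + 144/(-204)) + y(sqrt(1 + 9)) = (126 + 144/(-204)) + sqrt(1 + 9)*(1 + 6*sqrt(1 + 9)) = (126 + 144*(-1/204)) + sqrt(10)*(1 + 6*sqrt(10)) = (126 - 12/17) + sqrt(10)*(1 + 6*sqrt(10)) = 2130/17 + sqrt(10)*(1 + 6*sqrt(10))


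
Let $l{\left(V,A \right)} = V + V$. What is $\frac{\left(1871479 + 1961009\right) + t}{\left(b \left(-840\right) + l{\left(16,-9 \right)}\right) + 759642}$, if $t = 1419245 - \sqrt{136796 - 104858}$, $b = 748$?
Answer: $\frac{5251733}{131354} - \frac{\sqrt{31938}}{131354} \approx 39.98$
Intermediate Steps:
$l{\left(V,A \right)} = 2 V$
$t = 1419245 - \sqrt{31938} \approx 1.4191 \cdot 10^{6}$
$\frac{\left(1871479 + 1961009\right) + t}{\left(b \left(-840\right) + l{\left(16,-9 \right)}\right) + 759642} = \frac{\left(1871479 + 1961009\right) + \left(1419245 - \sqrt{31938}\right)}{\left(748 \left(-840\right) + 2 \cdot 16\right) + 759642} = \frac{3832488 + \left(1419245 - \sqrt{31938}\right)}{\left(-628320 + 32\right) + 759642} = \frac{5251733 - \sqrt{31938}}{-628288 + 759642} = \frac{5251733 - \sqrt{31938}}{131354} = \left(5251733 - \sqrt{31938}\right) \frac{1}{131354} = \frac{5251733}{131354} - \frac{\sqrt{31938}}{131354}$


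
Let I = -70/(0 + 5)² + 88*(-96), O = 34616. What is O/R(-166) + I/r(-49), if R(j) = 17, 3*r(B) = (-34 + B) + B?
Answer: 4166919/1870 ≈ 2228.3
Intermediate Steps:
r(B) = -34/3 + 2*B/3 (r(B) = ((-34 + B) + B)/3 = (-34 + 2*B)/3 = -34/3 + 2*B/3)
I = -42254/5 (I = -70/(5²) - 8448 = -70/25 - 8448 = -70*1/25 - 8448 = -14/5 - 8448 = -42254/5 ≈ -8450.8)
O/R(-166) + I/r(-49) = 34616/17 - 42254/(5*(-34/3 + (⅔)*(-49))) = 34616*(1/17) - 42254/(5*(-34/3 - 98/3)) = 34616/17 - 42254/5/(-44) = 34616/17 - 42254/5*(-1/44) = 34616/17 + 21127/110 = 4166919/1870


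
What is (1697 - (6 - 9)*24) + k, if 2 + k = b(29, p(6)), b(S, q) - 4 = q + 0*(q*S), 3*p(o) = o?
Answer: 1773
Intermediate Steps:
p(o) = o/3
b(S, q) = 4 + q (b(S, q) = 4 + (q + 0*(q*S)) = 4 + (q + 0*(S*q)) = 4 + (q + 0) = 4 + q)
k = 4 (k = -2 + (4 + (⅓)*6) = -2 + (4 + 2) = -2 + 6 = 4)
(1697 - (6 - 9)*24) + k = (1697 - (6 - 9)*24) + 4 = (1697 - (-3)*24) + 4 = (1697 - 1*(-72)) + 4 = (1697 + 72) + 4 = 1769 + 4 = 1773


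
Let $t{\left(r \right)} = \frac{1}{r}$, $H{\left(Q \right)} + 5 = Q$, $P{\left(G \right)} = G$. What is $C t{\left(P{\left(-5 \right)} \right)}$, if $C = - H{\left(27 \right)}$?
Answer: $\frac{22}{5} \approx 4.4$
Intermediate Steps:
$H{\left(Q \right)} = -5 + Q$
$C = -22$ ($C = - (-5 + 27) = \left(-1\right) 22 = -22$)
$C t{\left(P{\left(-5 \right)} \right)} = - \frac{22}{-5} = \left(-22\right) \left(- \frac{1}{5}\right) = \frac{22}{5}$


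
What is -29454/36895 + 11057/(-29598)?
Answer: -1279727507/1092018210 ≈ -1.1719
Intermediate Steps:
-29454/36895 + 11057/(-29598) = -29454*1/36895 + 11057*(-1/29598) = -29454/36895 - 11057/29598 = -1279727507/1092018210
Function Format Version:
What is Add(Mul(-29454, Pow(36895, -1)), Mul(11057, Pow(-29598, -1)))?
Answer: Rational(-1279727507, 1092018210) ≈ -1.1719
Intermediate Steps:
Add(Mul(-29454, Pow(36895, -1)), Mul(11057, Pow(-29598, -1))) = Add(Mul(-29454, Rational(1, 36895)), Mul(11057, Rational(-1, 29598))) = Add(Rational(-29454, 36895), Rational(-11057, 29598)) = Rational(-1279727507, 1092018210)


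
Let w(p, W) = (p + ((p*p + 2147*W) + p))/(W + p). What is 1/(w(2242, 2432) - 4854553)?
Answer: -123/596840215 ≈ -2.0609e-7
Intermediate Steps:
w(p, W) = (p² + 2*p + 2147*W)/(W + p) (w(p, W) = (p + ((p² + 2147*W) + p))/(W + p) = (p + (p + p² + 2147*W))/(W + p) = (p² + 2*p + 2147*W)/(W + p))
1/(w(2242, 2432) - 4854553) = 1/((2242² + 2*2242 + 2147*2432)/(2432 + 2242) - 4854553) = 1/((5026564 + 4484 + 5221504)/4674 - 4854553) = 1/((1/4674)*10252552 - 4854553) = 1/(269804/123 - 4854553) = 1/(-596840215/123) = -123/596840215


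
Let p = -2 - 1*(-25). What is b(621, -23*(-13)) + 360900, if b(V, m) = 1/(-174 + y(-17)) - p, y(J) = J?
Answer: 68927506/191 ≈ 3.6088e+5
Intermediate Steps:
p = 23 (p = -2 + 25 = 23)
b(V, m) = -4394/191 (b(V, m) = 1/(-174 - 17) - 1*23 = 1/(-191) - 23 = -1/191 - 23 = -4394/191)
b(621, -23*(-13)) + 360900 = -4394/191 + 360900 = 68927506/191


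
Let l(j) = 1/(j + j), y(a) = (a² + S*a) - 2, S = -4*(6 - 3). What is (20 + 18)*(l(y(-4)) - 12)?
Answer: -28253/62 ≈ -455.69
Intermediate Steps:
S = -12 (S = -4*3 = -12)
y(a) = -2 + a² - 12*a (y(a) = (a² - 12*a) - 2 = -2 + a² - 12*a)
l(j) = 1/(2*j)
(20 + 18)*(l(y(-4)) - 12) = (20 + 18)*(1/(2*(-2 + (-4)² - 12*(-4))) - 12) = 38*(1/(2*(-2 + 16 + 48)) - 12) = 38*((½)/62 - 12) = 38*((½)*(1/62) - 12) = 38*(1/124 - 12) = 38*(-1487/124) = -28253/62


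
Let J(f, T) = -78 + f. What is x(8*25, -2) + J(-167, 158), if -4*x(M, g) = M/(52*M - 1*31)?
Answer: -2540455/10369 ≈ -245.00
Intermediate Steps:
x(M, g) = -M/(4*(-31 + 52*M)) (x(M, g) = -M/(4*(52*M - 1*31)) = -M/(4*(52*M - 31)) = -M/(4*(-31 + 52*M)))
x(8*25, -2) + J(-167, 158) = -8*25/(-124 + 208*(8*25)) + (-78 - 167) = -1*200/(-124 + 208*200) - 245 = -1*200/(-124 + 41600) - 245 = -1*200/41476 - 245 = -1*200*1/41476 - 245 = -50/10369 - 245 = -2540455/10369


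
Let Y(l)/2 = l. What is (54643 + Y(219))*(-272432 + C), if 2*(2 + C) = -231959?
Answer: -42788407987/2 ≈ -2.1394e+10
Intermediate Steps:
C = -231963/2 (C = -2 + (½)*(-231959) = -2 - 231959/2 = -231963/2 ≈ -1.1598e+5)
Y(l) = 2*l
(54643 + Y(219))*(-272432 + C) = (54643 + 2*219)*(-272432 - 231963/2) = (54643 + 438)*(-776827/2) = 55081*(-776827/2) = -42788407987/2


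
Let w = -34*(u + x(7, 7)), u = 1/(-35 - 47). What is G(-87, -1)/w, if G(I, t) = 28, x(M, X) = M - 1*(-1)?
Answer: -1148/11135 ≈ -0.10310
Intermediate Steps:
x(M, X) = 1 + M (x(M, X) = M + 1 = 1 + M)
u = -1/82 (u = 1/(-82) = -1/82 ≈ -0.012195)
w = -11135/41 (w = -34*(-1/82 + (1 + 7)) = -34*(-1/82 + 8) = -34*655/82 = -11135/41 ≈ -271.59)
G(-87, -1)/w = 28/(-11135/41) = 28*(-41/11135) = -1148/11135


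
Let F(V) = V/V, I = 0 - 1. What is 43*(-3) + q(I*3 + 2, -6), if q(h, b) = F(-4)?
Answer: -128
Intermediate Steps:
I = -1
F(V) = 1
q(h, b) = 1
43*(-3) + q(I*3 + 2, -6) = 43*(-3) + 1 = -129 + 1 = -128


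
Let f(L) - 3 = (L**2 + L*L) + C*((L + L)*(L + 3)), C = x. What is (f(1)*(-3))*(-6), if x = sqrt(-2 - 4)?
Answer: 90 + 144*I*sqrt(6) ≈ 90.0 + 352.73*I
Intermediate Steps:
x = I*sqrt(6) (x = sqrt(-6) = I*sqrt(6) ≈ 2.4495*I)
C = I*sqrt(6) ≈ 2.4495*I
f(L) = 3 + 2*L**2 + 2*I*L*sqrt(6)*(3 + L) (f(L) = 3 + ((L**2 + L*L) + (I*sqrt(6))*((L + L)*(L + 3))) = 3 + ((L**2 + L**2) + (I*sqrt(6))*((2*L)*(3 + L))) = 3 + (2*L**2 + (I*sqrt(6))*(2*L*(3 + L))) = 3 + (2*L**2 + 2*I*L*sqrt(6)*(3 + L)) = 3 + 2*L**2 + 2*I*L*sqrt(6)*(3 + L))
(f(1)*(-3))*(-6) = ((3 + 2*1**2 + 2*I*sqrt(6)*1**2 + 6*I*1*sqrt(6))*(-3))*(-6) = ((3 + 2*1 + 2*I*sqrt(6)*1 + 6*I*sqrt(6))*(-3))*(-6) = ((3 + 2 + 2*I*sqrt(6) + 6*I*sqrt(6))*(-3))*(-6) = ((5 + 8*I*sqrt(6))*(-3))*(-6) = (-15 - 24*I*sqrt(6))*(-6) = 90 + 144*I*sqrt(6)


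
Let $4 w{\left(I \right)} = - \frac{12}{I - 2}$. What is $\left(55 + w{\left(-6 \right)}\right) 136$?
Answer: $7531$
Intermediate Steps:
$w{\left(I \right)} = - \frac{3}{-2 + I}$ ($w{\left(I \right)} = \frac{\left(-12\right) \frac{1}{I - 2}}{4} = \frac{\left(-12\right) \frac{1}{-2 + I}}{4} = - \frac{3}{-2 + I}$)
$\left(55 + w{\left(-6 \right)}\right) 136 = \left(55 - \frac{3}{-2 - 6}\right) 136 = \left(55 - \frac{3}{-8}\right) 136 = \left(55 - - \frac{3}{8}\right) 136 = \left(55 + \frac{3}{8}\right) 136 = \frac{443}{8} \cdot 136 = 7531$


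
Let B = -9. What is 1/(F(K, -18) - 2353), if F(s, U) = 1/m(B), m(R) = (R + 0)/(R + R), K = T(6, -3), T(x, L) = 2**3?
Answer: -1/2351 ≈ -0.00042535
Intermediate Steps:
T(x, L) = 8
K = 8
m(R) = 1/2 (m(R) = R/((2*R)) = R*(1/(2*R)) = 1/2)
F(s, U) = 2 (F(s, U) = 1/(1/2) = 2)
1/(F(K, -18) - 2353) = 1/(2 - 2353) = 1/(-2351) = -1/2351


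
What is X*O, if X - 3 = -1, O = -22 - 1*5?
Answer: -54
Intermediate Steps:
O = -27 (O = -22 - 5 = -27)
X = 2 (X = 3 - 1 = 2)
X*O = 2*(-27) = -54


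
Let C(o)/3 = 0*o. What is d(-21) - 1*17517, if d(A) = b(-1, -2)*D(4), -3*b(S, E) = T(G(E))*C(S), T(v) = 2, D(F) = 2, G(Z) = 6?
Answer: -17517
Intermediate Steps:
C(o) = 0 (C(o) = 3*(0*o) = 3*0 = 0)
b(S, E) = 0 (b(S, E) = -2*0/3 = -⅓*0 = 0)
d(A) = 0 (d(A) = 0*2 = 0)
d(-21) - 1*17517 = 0 - 1*17517 = 0 - 17517 = -17517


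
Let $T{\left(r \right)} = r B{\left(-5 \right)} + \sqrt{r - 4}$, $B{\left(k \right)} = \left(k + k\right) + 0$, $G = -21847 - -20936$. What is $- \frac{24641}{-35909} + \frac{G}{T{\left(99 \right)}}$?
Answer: $\frac{11306854243}{7038199909} + \frac{911 \sqrt{95}}{980005} \approx 1.6156$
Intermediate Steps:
$G = -911$ ($G = -21847 + 20936 = -911$)
$B{\left(k \right)} = 2 k$ ($B{\left(k \right)} = 2 k + 0 = 2 k$)
$T{\left(r \right)} = \sqrt{-4 + r} - 10 r$ ($T{\left(r \right)} = r 2 \left(-5\right) + \sqrt{r - 4} = r \left(-10\right) + \sqrt{-4 + r} = - 10 r + \sqrt{-4 + r} = \sqrt{-4 + r} - 10 r$)
$- \frac{24641}{-35909} + \frac{G}{T{\left(99 \right)}} = - \frac{24641}{-35909} - \frac{911}{\sqrt{-4 + 99} - 990} = \left(-24641\right) \left(- \frac{1}{35909}\right) - \frac{911}{\sqrt{95} - 990} = \frac{24641}{35909} - \frac{911}{-990 + \sqrt{95}}$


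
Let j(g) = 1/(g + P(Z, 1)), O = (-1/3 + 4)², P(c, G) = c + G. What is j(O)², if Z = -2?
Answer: 81/12544 ≈ 0.0064573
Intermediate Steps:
P(c, G) = G + c
O = 121/9 (O = (-1*⅓ + 4)² = (-⅓ + 4)² = (11/3)² = 121/9 ≈ 13.444)
j(g) = 1/(-1 + g) (j(g) = 1/(g + (1 - 2)) = 1/(g - 1) = 1/(-1 + g))
j(O)² = (1/(-1 + 121/9))² = (1/(112/9))² = (9/112)² = 81/12544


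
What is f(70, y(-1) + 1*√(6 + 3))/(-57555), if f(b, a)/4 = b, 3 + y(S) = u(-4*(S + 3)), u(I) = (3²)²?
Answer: -56/11511 ≈ -0.0048649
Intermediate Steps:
u(I) = 81 (u(I) = 9² = 81)
y(S) = 78 (y(S) = -3 + 81 = 78)
f(b, a) = 4*b
f(70, y(-1) + 1*√(6 + 3))/(-57555) = (4*70)/(-57555) = 280*(-1/57555) = -56/11511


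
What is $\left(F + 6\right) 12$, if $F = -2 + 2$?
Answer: $72$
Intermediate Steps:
$F = 0$
$\left(F + 6\right) 12 = \left(0 + 6\right) 12 = 6 \cdot 12 = 72$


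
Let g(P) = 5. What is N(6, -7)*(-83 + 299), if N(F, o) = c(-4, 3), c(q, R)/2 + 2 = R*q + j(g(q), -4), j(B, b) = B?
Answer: -3888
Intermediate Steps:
c(q, R) = 6 + 2*R*q (c(q, R) = -4 + 2*(R*q + 5) = -4 + 2*(5 + R*q) = -4 + (10 + 2*R*q) = 6 + 2*R*q)
N(F, o) = -18 (N(F, o) = 6 + 2*3*(-4) = 6 - 24 = -18)
N(6, -7)*(-83 + 299) = -18*(-83 + 299) = -18*216 = -3888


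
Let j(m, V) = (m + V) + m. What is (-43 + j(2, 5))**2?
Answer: 1156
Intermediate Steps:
j(m, V) = V + 2*m (j(m, V) = (V + m) + m = V + 2*m)
(-43 + j(2, 5))**2 = (-43 + (5 + 2*2))**2 = (-43 + (5 + 4))**2 = (-43 + 9)**2 = (-34)**2 = 1156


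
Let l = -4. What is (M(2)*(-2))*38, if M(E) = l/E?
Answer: 152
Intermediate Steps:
M(E) = -4/E
(M(2)*(-2))*38 = (-4/2*(-2))*38 = (-4*1/2*(-2))*38 = -2*(-2)*38 = 4*38 = 152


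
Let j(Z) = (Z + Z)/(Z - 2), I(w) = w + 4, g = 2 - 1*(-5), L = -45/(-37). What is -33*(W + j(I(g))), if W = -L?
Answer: -4499/111 ≈ -40.532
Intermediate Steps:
L = 45/37 (L = -45*(-1/37) = 45/37 ≈ 1.2162)
g = 7 (g = 2 + 5 = 7)
W = -45/37 (W = -1*45/37 = -45/37 ≈ -1.2162)
I(w) = 4 + w
j(Z) = 2*Z/(-2 + Z) (j(Z) = (2*Z)/(-2 + Z) = 2*Z/(-2 + Z))
-33*(W + j(I(g))) = -33*(-45/37 + 2*(4 + 7)/(-2 + (4 + 7))) = -33*(-45/37 + 2*11/(-2 + 11)) = -33*(-45/37 + 2*11/9) = -33*(-45/37 + 2*11*(1/9)) = -33*(-45/37 + 22/9) = -33*409/333 = -4499/111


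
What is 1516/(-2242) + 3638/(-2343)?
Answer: -5854192/2626503 ≈ -2.2289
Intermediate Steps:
1516/(-2242) + 3638/(-2343) = 1516*(-1/2242) + 3638*(-1/2343) = -758/1121 - 3638/2343 = -5854192/2626503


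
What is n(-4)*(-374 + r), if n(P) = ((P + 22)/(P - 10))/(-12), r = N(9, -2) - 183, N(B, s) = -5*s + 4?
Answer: -1629/28 ≈ -58.179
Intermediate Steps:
N(B, s) = 4 - 5*s
r = -169 (r = (4 - 5*(-2)) - 183 = (4 + 10) - 183 = 14 - 183 = -169)
n(P) = -(22 + P)/(12*(-10 + P)) (n(P) = ((22 + P)/(-10 + P))*(-1/12) = -(22 + P)/(12*(-10 + P)))
n(-4)*(-374 + r) = ((-22 - 1*(-4))/(12*(-10 - 4)))*(-374 - 169) = ((1/12)*(-22 + 4)/(-14))*(-543) = ((1/12)*(-1/14)*(-18))*(-543) = (3/28)*(-543) = -1629/28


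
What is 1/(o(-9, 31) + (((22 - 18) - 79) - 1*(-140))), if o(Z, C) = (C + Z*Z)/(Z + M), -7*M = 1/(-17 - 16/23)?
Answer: 12809/673041 ≈ 0.019032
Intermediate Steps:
M = 23/2849 (M = -1/(7*(-17 - 16/23)) = -1/(7*(-407/23)) = -⅐*(-23/407) = 23/2849 ≈ 0.0080730)
o(Z, C) = (C + Z²)/(23/2849 + Z) (o(Z, C) = (C + Z*Z)/(Z + 23/2849) = (C + Z²)/(23/2849 + Z))
1/(o(-9, 31) + (((22 - 18) - 79) - 1*(-140))) = 1/(2849*(31 + (-9)²)/(23 + 2849*(-9)) + (((22 - 18) - 79) - 1*(-140))) = 1/(2849*(31 + 81)/(23 - 25641) + ((4 - 79) + 140)) = 1/(2849*112/(-25618) + (-75 + 140)) = 1/(2849*(-1/25618)*112 + 65) = 1/(-159544/12809 + 65) = 1/(673041/12809) = 12809/673041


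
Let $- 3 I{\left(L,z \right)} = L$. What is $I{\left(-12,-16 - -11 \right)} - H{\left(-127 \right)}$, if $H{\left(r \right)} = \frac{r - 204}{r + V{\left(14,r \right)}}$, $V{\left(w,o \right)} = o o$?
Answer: $\frac{64339}{16002} \approx 4.0207$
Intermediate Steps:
$I{\left(L,z \right)} = - \frac{L}{3}$
$V{\left(w,o \right)} = o^{2}$
$H{\left(r \right)} = \frac{-204 + r}{r + r^{2}}$ ($H{\left(r \right)} = \frac{r - 204}{r + r^{2}} = \frac{-204 + r}{r + r^{2}}$)
$I{\left(-12,-16 - -11 \right)} - H{\left(-127 \right)} = \left(- \frac{1}{3}\right) \left(-12\right) - \frac{-204 - 127}{\left(-127\right) \left(1 - 127\right)} = 4 - \left(- \frac{1}{127}\right) \frac{1}{-126} \left(-331\right) = 4 - \left(- \frac{1}{127}\right) \left(- \frac{1}{126}\right) \left(-331\right) = 4 - - \frac{331}{16002} = 4 + \frac{331}{16002} = \frac{64339}{16002}$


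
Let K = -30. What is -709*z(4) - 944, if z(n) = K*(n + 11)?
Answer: 318106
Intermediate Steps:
z(n) = -330 - 30*n (z(n) = -30*(n + 11) = -30*(11 + n) = -330 - 30*n)
-709*z(4) - 944 = -709*(-330 - 30*4) - 944 = -709*(-330 - 120) - 944 = -709*(-450) - 944 = 319050 - 944 = 318106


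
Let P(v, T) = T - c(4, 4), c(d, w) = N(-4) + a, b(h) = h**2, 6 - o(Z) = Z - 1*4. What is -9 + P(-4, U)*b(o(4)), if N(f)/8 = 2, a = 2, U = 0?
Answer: -657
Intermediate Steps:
N(f) = 16 (N(f) = 8*2 = 16)
o(Z) = 10 - Z (o(Z) = 6 - (Z - 1*4) = 6 - (Z - 4) = 6 - (-4 + Z) = 6 + (4 - Z) = 10 - Z)
c(d, w) = 18 (c(d, w) = 16 + 2 = 18)
P(v, T) = -18 + T (P(v, T) = T - 1*18 = T - 18 = -18 + T)
-9 + P(-4, U)*b(o(4)) = -9 + (-18 + 0)*(10 - 1*4)**2 = -9 - 18*(10 - 4)**2 = -9 - 18*6**2 = -9 - 18*36 = -9 - 648 = -657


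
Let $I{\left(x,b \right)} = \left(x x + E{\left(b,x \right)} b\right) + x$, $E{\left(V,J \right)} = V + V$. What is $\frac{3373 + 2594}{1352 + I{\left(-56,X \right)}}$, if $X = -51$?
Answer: $\frac{5967}{9634} \approx 0.61937$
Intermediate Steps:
$E{\left(V,J \right)} = 2 V$
$I{\left(x,b \right)} = x + x^{2} + 2 b^{2}$ ($I{\left(x,b \right)} = \left(x x + 2 b b\right) + x = \left(x^{2} + 2 b^{2}\right) + x = x + x^{2} + 2 b^{2}$)
$\frac{3373 + 2594}{1352 + I{\left(-56,X \right)}} = \frac{3373 + 2594}{1352 + \left(-56 + \left(-56\right)^{2} + 2 \left(-51\right)^{2}\right)} = \frac{5967}{1352 + \left(-56 + 3136 + 2 \cdot 2601\right)} = \frac{5967}{1352 + \left(-56 + 3136 + 5202\right)} = \frac{5967}{1352 + 8282} = \frac{5967}{9634}$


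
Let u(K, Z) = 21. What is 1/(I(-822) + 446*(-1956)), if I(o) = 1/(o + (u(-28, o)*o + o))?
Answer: -18906/16493140657 ≈ -1.1463e-6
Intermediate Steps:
I(o) = 1/(23*o) (I(o) = 1/(o + (21*o + o)) = 1/(o + 22*o) = 1/(23*o))
1/(I(-822) + 446*(-1956)) = 1/((1/23)/(-822) + 446*(-1956)) = 1/((1/23)*(-1/822) - 872376) = 1/(-1/18906 - 872376) = 1/(-16493140657/18906) = -18906/16493140657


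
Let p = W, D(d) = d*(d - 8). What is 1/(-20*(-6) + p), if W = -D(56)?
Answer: -1/2568 ≈ -0.00038941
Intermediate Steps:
D(d) = d*(-8 + d)
W = -2688 (W = -56*(-8 + 56) = -56*48 = -1*2688 = -2688)
p = -2688
1/(-20*(-6) + p) = 1/(-20*(-6) - 2688) = 1/(120 - 2688) = 1/(-2568) = -1/2568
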